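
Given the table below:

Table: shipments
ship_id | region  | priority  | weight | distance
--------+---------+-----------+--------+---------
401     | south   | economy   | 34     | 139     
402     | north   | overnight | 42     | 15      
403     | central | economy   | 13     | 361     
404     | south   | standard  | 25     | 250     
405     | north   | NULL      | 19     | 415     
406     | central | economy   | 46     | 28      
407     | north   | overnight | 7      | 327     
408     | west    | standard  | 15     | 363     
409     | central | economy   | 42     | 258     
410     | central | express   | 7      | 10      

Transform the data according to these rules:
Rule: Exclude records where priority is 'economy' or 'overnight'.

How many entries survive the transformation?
4

Step 1: Count records to exclude
  - 4 (economy) + 2 (overnight) = 6 records
Step 2: Total records: 10
Step 3: Remaining = 10 - 6 = 4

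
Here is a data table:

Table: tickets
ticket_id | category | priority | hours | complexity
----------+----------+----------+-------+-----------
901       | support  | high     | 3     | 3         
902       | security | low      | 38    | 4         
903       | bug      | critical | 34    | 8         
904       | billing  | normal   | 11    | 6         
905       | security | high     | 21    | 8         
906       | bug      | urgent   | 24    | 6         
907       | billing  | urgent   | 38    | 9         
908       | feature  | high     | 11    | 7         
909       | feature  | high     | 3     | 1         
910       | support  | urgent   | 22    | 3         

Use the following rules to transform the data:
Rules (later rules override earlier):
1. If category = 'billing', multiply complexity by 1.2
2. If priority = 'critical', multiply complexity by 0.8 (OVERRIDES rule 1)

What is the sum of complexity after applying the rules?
56.4

Step 1: Rule 2 takes priority for records with priority = 'critical'
  - 1 records: 8 × 0.8 = 6.4
Step 2: Rule 1 applies to remaining records with category = 'billing'
  - 2 records: 15 × 1.2 = 18.0
Step 3: Other records unchanged: 32
Step 4: Final sum = 6.4 + 18.0 + 32 = 56.4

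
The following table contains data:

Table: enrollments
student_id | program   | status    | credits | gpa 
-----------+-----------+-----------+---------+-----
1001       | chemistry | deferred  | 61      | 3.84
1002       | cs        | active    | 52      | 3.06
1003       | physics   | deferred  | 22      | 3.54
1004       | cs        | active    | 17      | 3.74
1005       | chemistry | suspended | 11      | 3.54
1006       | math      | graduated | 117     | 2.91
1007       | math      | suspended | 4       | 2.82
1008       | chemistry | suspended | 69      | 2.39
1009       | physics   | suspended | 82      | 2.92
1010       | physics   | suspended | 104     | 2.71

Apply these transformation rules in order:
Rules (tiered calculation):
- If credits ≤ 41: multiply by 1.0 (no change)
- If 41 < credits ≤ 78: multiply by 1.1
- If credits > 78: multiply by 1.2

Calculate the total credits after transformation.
617.8

Step 1: Tier 1 (credits ≤ 41): 4 records, sum = 54 × 1.0 = 54.0
Step 2: Tier 2 (41 < credits ≤ 78): 3 records, sum = 182 × 1.1 = 200.2
Step 3: Tier 3 (credits > 78): 3 records, sum = 303 × 1.2 = 363.6
Step 4: Final sum = 54.0 + 200.2 + 363.6 = 617.8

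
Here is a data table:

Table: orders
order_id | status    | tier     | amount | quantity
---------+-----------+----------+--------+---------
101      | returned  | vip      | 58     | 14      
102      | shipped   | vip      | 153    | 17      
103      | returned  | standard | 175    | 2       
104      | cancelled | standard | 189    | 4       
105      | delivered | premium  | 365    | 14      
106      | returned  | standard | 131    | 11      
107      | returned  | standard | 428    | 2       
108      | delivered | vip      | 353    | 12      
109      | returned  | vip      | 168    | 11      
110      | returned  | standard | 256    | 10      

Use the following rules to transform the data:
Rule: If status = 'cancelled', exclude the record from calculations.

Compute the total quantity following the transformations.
93

Step 1: Identify records where status = 'cancelled'
Step 2: The excluded records sum to 4
Step 3: Original total quantity = 97
Step 4: Remaining total = 97 - 4 = 93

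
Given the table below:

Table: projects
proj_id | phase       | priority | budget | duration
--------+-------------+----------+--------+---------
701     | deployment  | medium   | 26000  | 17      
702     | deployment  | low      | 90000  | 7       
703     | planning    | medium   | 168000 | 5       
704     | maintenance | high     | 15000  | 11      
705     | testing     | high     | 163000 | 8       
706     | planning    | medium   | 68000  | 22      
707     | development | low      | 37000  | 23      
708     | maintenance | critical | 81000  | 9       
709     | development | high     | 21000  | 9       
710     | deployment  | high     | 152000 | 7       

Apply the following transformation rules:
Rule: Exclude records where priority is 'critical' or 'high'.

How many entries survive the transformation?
5

Step 1: Count records to exclude
  - 1 (critical) + 4 (high) = 5 records
Step 2: Total records: 10
Step 3: Remaining = 10 - 5 = 5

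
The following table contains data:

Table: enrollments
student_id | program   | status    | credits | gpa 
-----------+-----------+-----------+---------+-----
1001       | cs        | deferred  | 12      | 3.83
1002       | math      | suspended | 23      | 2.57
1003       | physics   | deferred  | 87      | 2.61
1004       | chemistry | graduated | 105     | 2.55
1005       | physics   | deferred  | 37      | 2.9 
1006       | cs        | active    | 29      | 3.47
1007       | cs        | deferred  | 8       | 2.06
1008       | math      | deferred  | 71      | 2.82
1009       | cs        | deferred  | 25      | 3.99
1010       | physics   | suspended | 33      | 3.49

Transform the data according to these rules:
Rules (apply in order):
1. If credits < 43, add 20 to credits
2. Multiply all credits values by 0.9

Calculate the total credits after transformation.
513.0

Step 1: Apply Rule 1 - Add 20 to records with credits < 43
  - 7 records affected: 167 + (7 × 20) = 307
  - Unaffected records: 263
  - Sum after Rule 1: 570
Step 2: Apply Rule 2 - Multiply all by 0.9
  - 570 × 0.9 = 513.0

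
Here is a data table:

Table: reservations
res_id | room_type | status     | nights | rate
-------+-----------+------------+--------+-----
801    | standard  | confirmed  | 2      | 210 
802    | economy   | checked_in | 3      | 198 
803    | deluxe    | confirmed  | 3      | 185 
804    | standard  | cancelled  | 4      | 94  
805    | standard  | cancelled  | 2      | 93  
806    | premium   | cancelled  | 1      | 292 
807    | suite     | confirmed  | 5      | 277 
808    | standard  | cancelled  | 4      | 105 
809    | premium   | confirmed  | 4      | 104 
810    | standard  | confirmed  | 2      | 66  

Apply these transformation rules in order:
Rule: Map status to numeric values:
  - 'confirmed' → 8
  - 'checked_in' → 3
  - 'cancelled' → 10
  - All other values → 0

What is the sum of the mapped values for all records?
83

Step 1: Apply mapping to each record
Step 2: Count by status:
  'confirmed': 5 records × 8 = 40
  'checked_in': 1 records × 3 = 3
  'cancelled': 4 records × 10 = 40
Step 3: Sum all mapped values = 83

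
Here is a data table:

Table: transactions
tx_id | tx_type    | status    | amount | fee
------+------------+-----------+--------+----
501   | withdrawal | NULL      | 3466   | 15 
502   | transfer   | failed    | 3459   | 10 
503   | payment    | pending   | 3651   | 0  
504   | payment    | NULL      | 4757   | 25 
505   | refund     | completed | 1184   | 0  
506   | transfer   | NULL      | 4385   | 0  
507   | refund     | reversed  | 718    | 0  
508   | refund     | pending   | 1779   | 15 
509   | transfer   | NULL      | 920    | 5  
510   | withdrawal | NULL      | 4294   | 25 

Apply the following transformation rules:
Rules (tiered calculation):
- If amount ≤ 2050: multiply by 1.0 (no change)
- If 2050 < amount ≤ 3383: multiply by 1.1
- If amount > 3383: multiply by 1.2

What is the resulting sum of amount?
33415.4

Step 1: Tier 1 (amount ≤ 2050): 4 records, sum = 4601 × 1.0 = 4601.0
Step 2: Tier 2 (2050 < amount ≤ 3383): 0 records, sum = 0 × 1.1 = 0.0
Step 3: Tier 3 (amount > 3383): 6 records, sum = 24012 × 1.2 = 28814.4
Step 4: Final sum = 4601.0 + 0.0 + 28814.4 = 33415.4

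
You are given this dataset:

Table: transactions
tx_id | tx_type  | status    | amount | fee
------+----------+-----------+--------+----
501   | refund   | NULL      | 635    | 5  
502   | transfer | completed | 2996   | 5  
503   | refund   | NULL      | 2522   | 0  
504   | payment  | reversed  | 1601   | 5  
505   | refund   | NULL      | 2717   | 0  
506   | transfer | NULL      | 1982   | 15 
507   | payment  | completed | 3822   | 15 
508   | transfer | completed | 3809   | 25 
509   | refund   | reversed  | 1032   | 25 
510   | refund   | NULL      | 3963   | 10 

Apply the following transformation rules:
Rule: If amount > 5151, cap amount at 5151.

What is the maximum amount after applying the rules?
3963

Step 1: Original maximum amount = 3963
Step 2: Check cap of 5151 against maximum
Step 3: No records exceed the cap (max 3963 <= cap 5151), so no capping applies
Step 4: Maximum after transformation = 3963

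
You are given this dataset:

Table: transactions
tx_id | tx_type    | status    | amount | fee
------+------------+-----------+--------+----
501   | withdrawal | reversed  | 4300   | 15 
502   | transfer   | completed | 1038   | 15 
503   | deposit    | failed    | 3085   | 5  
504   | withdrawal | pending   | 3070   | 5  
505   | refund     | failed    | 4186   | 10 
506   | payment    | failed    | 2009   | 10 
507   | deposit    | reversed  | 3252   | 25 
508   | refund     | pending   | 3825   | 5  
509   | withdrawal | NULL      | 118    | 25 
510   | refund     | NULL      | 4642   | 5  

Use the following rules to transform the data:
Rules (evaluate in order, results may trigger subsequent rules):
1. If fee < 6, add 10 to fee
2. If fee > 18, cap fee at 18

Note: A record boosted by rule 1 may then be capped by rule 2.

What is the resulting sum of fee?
146

Step 1: Apply rule 1 to records with fee < 6
  - 4 records get bonus of 10
  - Of these, 0 records then exceed 18 and get capped
Step 2: Apply rule 2 to records with fee > 18
  - 2 records (original) are capped
Step 3: Calculate final sum = 146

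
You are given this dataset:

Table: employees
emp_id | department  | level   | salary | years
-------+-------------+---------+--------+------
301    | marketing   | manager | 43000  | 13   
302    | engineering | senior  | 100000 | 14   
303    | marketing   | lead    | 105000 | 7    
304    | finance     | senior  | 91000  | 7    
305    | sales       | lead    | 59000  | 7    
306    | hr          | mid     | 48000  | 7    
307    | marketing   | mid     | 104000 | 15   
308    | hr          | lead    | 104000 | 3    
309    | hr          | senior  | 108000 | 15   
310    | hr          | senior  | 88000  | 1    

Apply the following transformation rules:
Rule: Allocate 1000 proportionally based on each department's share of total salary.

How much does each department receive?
engineering: 117.65, finance: 107.06, hr: 409.41, marketing: 296.47, sales: 69.41

Step 1: Calculate total salary = 850000
Step 2: Calculate each department's proportion:
  engineering: 100000/850000 = 11.76% → 117.65
  finance: 91000/850000 = 10.71% → 107.06
  hr: 348000/850000 = 40.94% → 409.41
  marketing: 252000/850000 = 29.65% → 296.47
  sales: 59000/850000 = 6.94% → 69.41
Step 3: Verify: sum of allocations ≈ 1000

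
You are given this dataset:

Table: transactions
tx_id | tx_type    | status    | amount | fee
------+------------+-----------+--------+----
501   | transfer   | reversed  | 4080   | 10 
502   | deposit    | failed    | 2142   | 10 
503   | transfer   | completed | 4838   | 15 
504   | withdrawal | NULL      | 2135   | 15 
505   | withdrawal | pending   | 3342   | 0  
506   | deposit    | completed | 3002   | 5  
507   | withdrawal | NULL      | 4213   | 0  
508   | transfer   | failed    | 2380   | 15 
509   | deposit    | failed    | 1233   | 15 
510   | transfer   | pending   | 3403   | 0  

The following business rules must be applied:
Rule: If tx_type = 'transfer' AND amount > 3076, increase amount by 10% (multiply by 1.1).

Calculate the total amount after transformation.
32000.1

Step 1: Find records where tx_type = 'transfer' AND amount > 3076
Step 2: 3 records match, summing to 12321
Step 3: After multiplier: 12321 × 1.1 = 13553.1
Step 4: Unaffected records sum: 18447
Step 5: Final sum = 13553.1 + 18447 = 32000.1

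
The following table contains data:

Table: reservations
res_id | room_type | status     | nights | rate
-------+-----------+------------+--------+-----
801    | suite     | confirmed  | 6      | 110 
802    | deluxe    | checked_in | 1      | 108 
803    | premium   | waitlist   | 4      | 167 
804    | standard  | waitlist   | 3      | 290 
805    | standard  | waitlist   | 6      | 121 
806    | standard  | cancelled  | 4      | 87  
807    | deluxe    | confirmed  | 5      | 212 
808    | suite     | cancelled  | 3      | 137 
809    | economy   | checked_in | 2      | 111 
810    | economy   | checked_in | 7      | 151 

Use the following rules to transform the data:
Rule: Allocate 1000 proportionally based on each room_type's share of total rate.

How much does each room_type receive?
deluxe: 214.19, economy: 175.37, premium: 111.78, standard: 333.33, suite: 165.33

Step 1: Calculate total rate = 1494
Step 2: Calculate each room_type's proportion:
  deluxe: 320/1494 = 21.42% → 214.19
  economy: 262/1494 = 17.54% → 175.37
  premium: 167/1494 = 11.18% → 111.78
  standard: 498/1494 = 33.33% → 333.33
  suite: 247/1494 = 16.53% → 165.33
Step 3: Verify: sum of allocations ≈ 1000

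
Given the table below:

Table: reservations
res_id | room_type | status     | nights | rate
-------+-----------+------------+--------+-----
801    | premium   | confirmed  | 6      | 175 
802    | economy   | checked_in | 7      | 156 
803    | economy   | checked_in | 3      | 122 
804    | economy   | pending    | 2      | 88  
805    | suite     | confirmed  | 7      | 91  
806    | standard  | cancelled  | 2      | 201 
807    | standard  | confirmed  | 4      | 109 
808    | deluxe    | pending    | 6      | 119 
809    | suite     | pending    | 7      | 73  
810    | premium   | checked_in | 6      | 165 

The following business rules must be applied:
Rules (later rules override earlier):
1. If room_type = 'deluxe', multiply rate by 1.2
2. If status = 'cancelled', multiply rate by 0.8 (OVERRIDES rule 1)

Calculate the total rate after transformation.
1282.6

Step 1: Rule 2 takes priority for records with status = 'cancelled'
  - 1 records: 201 × 0.8 = 160.8
Step 2: Rule 1 applies to remaining records with room_type = 'deluxe'
  - 1 records: 119 × 1.2 = 142.8
Step 3: Other records unchanged: 979
Step 4: Final sum = 160.8 + 142.8 + 979 = 1282.6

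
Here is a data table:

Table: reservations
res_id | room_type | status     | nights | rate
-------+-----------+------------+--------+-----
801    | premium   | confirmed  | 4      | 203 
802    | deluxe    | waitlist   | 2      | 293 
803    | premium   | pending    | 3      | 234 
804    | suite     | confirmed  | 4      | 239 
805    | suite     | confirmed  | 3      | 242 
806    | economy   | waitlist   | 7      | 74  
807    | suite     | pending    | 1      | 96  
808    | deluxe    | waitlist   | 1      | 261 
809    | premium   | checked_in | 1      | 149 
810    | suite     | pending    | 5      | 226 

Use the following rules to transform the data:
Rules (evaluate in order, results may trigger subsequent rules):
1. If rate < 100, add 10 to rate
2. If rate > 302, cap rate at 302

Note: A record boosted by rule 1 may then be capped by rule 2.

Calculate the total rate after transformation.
2037

Step 1: Apply rule 1 to records with rate < 100
  - 2 records get bonus of 10
  - Of these, 0 records then exceed 302 and get capped
Step 2: Apply rule 2 to records with rate > 302
  - 0 records (original) are capped
Step 3: Calculate final sum = 2037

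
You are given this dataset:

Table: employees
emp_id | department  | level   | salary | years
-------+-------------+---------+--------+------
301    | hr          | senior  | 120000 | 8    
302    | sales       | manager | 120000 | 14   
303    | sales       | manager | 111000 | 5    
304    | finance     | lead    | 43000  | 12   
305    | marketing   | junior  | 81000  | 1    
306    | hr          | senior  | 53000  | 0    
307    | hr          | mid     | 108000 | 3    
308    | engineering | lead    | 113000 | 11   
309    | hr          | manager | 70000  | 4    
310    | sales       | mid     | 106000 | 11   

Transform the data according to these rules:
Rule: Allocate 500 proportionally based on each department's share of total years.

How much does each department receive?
engineering: 79.71, finance: 86.96, hr: 108.7, marketing: 7.25, sales: 217.39

Step 1: Calculate total years = 69
Step 2: Calculate each department's proportion:
  engineering: 11/69 = 15.94% → 79.71
  finance: 12/69 = 17.39% → 86.96
  hr: 15/69 = 21.74% → 108.7
  marketing: 1/69 = 1.45% → 7.25
  sales: 30/69 = 43.48% → 217.39
Step 3: Verify: sum of allocations ≈ 500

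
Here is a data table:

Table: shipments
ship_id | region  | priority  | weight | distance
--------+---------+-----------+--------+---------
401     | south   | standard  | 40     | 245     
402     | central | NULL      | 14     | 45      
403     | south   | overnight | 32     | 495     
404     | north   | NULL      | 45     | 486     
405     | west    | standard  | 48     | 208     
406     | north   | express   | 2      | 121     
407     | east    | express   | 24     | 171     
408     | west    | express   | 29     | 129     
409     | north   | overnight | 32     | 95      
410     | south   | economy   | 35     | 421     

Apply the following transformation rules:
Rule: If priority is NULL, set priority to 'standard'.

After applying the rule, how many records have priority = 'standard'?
4

Step 1: Count records where priority IS NULL
Step 2: Found 2 records with NULL priority
Step 3: These records will have priority set to 'standard'
Step 4: Records already having priority = 'standard': 2
Step 5: Answer: 2 + 2 = 4 records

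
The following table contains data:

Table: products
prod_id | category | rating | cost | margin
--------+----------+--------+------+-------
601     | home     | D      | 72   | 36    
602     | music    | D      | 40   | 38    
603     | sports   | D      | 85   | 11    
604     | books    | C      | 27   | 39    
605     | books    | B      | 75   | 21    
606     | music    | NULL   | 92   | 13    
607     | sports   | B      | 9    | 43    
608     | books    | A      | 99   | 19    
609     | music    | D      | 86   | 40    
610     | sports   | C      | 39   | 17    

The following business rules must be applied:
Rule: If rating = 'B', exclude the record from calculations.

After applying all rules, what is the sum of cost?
540

Step 1: Identify records where rating = 'B'
Step 2: The excluded records sum to 84
Step 3: Original total cost = 624
Step 4: Remaining total = 624 - 84 = 540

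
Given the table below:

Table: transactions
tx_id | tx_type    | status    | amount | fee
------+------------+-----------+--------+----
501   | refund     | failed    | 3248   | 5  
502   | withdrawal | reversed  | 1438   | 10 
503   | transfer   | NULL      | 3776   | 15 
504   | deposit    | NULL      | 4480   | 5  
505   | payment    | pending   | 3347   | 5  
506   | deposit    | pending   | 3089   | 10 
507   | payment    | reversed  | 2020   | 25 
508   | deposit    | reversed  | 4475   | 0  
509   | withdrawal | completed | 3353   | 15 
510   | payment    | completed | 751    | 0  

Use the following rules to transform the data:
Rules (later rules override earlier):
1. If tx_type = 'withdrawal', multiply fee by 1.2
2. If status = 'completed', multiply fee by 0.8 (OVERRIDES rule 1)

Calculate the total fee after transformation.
89.0

Step 1: Rule 2 takes priority for records with status = 'completed'
  - 2 records: 15 × 0.8 = 12.0
Step 2: Rule 1 applies to remaining records with tx_type = 'withdrawal'
  - 1 records: 10 × 1.2 = 12.0
Step 3: Other records unchanged: 65
Step 4: Final sum = 12.0 + 12.0 + 65 = 89.0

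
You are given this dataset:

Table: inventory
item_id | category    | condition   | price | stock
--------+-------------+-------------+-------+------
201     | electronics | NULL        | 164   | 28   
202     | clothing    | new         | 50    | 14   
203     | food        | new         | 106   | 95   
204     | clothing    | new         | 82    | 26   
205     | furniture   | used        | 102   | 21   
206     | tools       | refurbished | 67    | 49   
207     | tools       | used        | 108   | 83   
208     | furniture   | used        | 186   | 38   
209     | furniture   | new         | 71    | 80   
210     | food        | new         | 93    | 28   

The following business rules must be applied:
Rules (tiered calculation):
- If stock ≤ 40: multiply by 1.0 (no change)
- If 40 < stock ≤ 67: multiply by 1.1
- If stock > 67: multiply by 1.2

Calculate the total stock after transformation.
518.5

Step 1: Tier 1 (stock ≤ 40): 6 records, sum = 155 × 1.0 = 155.0
Step 2: Tier 2 (40 < stock ≤ 67): 1 records, sum = 49 × 1.1 = 53.9
Step 3: Tier 3 (stock > 67): 3 records, sum = 258 × 1.2 = 309.6
Step 4: Final sum = 155.0 + 53.9 + 309.6 = 518.5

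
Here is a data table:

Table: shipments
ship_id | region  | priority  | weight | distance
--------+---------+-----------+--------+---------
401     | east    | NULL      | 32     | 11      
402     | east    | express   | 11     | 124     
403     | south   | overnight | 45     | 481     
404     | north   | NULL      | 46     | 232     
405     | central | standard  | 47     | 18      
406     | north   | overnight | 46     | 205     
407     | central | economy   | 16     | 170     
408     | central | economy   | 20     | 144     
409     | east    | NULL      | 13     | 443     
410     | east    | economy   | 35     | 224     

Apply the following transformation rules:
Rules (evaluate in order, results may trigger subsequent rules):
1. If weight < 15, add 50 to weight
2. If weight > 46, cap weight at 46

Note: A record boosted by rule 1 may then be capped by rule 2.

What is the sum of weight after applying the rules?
378

Step 1: Apply rule 1 to records with weight < 15
  - 2 records get bonus of 50
  - Of these, 2 records then exceed 46 and get capped
Step 2: Apply rule 2 to records with weight > 46
  - 1 records (original) are capped
Step 3: Calculate final sum = 378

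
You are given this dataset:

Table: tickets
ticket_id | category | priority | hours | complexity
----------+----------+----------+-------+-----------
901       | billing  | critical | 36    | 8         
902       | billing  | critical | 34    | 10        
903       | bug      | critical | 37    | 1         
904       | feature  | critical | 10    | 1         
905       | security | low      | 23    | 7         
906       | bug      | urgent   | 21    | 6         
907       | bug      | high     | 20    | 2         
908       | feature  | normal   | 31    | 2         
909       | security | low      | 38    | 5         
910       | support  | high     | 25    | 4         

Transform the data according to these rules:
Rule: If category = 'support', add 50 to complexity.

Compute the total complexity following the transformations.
96

Step 1: Count records where category = 'support': 1
Step 2: Total bonus added: 1 × 50 = 50
Step 3: Original sum of complexity: 46
Step 4: Final sum = 46 + 50 = 96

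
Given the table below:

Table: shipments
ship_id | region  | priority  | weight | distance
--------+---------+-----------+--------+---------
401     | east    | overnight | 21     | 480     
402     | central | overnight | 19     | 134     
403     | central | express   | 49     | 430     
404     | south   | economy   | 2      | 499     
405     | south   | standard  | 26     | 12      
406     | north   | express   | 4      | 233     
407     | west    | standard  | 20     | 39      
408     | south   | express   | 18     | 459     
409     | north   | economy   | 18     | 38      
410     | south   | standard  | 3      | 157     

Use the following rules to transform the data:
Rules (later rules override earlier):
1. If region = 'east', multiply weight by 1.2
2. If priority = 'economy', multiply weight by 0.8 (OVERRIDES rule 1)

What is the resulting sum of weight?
180.2

Step 1: Rule 2 takes priority for records with priority = 'economy'
  - 2 records: 20 × 0.8 = 16.0
Step 2: Rule 1 applies to remaining records with region = 'east'
  - 1 records: 21 × 1.2 = 25.2
Step 3: Other records unchanged: 139
Step 4: Final sum = 16.0 + 25.2 + 139 = 180.2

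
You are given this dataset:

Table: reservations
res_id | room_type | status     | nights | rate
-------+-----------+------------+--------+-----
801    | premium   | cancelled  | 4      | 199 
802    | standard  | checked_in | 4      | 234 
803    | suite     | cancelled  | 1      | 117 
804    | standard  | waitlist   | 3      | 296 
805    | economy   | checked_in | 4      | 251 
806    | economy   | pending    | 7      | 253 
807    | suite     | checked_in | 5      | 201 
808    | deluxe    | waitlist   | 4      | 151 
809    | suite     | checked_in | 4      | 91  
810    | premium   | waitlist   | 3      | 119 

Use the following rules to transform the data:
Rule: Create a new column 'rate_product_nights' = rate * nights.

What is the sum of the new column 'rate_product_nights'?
7842

Step 1: For each record, compute rate * nights
Example calculations:
  199 * 4 = 796
  234 * 4 = 936
  117 * 1 = 117
  ...
Step 2: Sum all derived values
Step 3: Total = 7842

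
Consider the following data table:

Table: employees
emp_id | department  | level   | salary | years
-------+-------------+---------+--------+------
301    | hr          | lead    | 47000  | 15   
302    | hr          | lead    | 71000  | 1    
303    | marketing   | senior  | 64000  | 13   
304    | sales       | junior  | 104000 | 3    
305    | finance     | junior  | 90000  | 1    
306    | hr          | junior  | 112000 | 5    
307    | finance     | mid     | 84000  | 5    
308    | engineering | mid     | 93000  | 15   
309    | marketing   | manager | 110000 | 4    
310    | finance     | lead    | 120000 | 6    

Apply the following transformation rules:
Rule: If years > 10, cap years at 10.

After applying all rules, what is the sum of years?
55

Step 1: 3 records have years > 10
Step 2: These records originally summed to 43
Step 3: After capping: 3 × 10 = 30
Step 4: Unaffected records sum: 25
Step 5: Final sum = 30 + 25 = 55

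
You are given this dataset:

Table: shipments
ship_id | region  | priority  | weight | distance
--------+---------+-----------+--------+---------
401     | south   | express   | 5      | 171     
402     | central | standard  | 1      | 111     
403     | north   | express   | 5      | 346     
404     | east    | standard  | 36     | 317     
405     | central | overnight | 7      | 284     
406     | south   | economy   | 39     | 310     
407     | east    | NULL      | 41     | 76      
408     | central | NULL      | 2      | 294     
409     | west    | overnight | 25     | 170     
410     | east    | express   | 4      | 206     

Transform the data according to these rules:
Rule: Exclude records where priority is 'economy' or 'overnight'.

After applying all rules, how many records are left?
7

Step 1: Count records to exclude
  - 1 (economy) + 2 (overnight) = 3 records
Step 2: Total records: 10
Step 3: Remaining = 10 - 3 = 7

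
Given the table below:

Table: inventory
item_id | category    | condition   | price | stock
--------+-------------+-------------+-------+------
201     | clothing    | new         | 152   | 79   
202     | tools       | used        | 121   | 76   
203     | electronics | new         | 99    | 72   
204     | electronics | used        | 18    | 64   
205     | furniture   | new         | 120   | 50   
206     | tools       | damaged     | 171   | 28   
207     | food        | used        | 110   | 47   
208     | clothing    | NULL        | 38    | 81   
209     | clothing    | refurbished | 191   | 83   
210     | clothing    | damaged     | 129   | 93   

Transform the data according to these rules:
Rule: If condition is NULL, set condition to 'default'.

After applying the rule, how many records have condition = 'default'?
1

Step 1: Count records where condition IS NULL
Step 2: Found 1 records with NULL condition
Step 3: These records will have condition set to 'default'
Step 4: Records already having condition = 'default': 0
Step 5: Answer: 1 + 0 = 1 records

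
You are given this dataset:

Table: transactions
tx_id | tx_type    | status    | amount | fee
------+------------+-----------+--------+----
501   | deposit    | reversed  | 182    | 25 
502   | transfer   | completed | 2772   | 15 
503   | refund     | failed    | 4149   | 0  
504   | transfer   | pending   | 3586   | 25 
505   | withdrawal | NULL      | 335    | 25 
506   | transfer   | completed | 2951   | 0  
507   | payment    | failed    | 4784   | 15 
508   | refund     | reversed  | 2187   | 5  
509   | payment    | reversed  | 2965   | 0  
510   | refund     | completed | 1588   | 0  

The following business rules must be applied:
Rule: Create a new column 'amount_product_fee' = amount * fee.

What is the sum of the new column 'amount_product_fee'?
226850

Step 1: For each record, compute amount * fee
Example calculations:
  182 * 25 = 4550
  2772 * 15 = 41580
  4149 * 0 = 0
  ...
Step 2: Sum all derived values
Step 3: Total = 226850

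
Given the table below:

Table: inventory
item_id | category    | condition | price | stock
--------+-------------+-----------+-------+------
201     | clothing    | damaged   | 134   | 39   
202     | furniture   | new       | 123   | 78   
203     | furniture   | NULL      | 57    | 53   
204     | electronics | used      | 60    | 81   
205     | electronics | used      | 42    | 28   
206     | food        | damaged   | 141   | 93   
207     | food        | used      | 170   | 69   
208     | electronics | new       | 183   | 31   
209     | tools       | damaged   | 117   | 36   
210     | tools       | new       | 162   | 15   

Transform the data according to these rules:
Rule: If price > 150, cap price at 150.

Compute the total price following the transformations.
1124

Step 1: 3 records have price > 150
Step 2: These records originally summed to 515
Step 3: After capping: 3 × 150 = 450
Step 4: Unaffected records sum: 674
Step 5: Final sum = 450 + 674 = 1124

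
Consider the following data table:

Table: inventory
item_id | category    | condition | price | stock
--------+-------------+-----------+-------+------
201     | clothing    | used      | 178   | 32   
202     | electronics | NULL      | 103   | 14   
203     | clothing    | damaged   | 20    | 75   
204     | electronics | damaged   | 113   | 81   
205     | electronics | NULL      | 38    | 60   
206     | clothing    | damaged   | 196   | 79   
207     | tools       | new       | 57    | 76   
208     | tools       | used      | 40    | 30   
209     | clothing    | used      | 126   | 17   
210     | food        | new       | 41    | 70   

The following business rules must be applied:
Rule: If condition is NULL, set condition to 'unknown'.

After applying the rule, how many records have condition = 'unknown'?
2

Step 1: Count records where condition IS NULL
Step 2: Found 2 records with NULL condition
Step 3: These records will have condition set to 'unknown'
Step 4: Records already having condition = 'unknown': 0
Step 5: Answer: 2 + 0 = 2 records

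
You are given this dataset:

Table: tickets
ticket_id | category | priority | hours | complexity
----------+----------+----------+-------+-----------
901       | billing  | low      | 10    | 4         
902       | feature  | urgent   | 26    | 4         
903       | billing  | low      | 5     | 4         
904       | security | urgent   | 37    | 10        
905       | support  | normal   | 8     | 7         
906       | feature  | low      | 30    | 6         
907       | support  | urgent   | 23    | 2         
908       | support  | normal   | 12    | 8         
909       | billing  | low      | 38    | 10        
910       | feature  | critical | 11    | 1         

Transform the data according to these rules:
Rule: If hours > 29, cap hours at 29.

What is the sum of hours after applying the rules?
182

Step 1: 3 records have hours > 29
Step 2: These records originally summed to 105
Step 3: After capping: 3 × 29 = 87
Step 4: Unaffected records sum: 95
Step 5: Final sum = 87 + 95 = 182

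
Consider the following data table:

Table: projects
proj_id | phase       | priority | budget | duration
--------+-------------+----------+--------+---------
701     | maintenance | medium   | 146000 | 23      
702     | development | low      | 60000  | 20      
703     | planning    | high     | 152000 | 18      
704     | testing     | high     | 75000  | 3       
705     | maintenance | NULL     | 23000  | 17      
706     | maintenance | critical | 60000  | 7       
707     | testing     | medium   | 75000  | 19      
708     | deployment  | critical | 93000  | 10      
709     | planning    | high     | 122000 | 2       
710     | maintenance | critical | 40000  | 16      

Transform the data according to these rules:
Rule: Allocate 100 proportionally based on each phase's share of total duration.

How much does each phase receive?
deployment: 7.41, development: 14.81, maintenance: 46.67, planning: 14.81, testing: 16.3

Step 1: Calculate total duration = 135
Step 2: Calculate each phase's proportion:
  deployment: 10/135 = 7.41% → 7.41
  development: 20/135 = 14.81% → 14.81
  maintenance: 63/135 = 46.67% → 46.67
  planning: 20/135 = 14.81% → 14.81
  testing: 22/135 = 16.30% → 16.3
Step 3: Verify: sum of allocations ≈ 100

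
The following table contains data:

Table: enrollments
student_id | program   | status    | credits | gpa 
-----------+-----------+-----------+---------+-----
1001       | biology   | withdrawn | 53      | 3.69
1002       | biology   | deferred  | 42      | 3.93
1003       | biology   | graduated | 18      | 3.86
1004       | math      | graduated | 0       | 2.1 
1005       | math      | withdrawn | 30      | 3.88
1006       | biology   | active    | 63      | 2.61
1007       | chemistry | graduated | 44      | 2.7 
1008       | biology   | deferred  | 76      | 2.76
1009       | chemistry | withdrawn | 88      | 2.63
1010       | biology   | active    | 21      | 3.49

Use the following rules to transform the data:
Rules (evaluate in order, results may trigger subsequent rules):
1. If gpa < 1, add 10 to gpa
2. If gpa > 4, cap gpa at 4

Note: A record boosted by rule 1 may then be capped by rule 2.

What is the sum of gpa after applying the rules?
31.65

Step 1: Apply rule 1 to records with gpa < 1
  - 0 records get bonus of 10
  - Of these, 0 records then exceed 4 and get capped
Step 2: Apply rule 2 to records with gpa > 4
  - 0 records (original) are capped
Step 3: Calculate final sum = 31.65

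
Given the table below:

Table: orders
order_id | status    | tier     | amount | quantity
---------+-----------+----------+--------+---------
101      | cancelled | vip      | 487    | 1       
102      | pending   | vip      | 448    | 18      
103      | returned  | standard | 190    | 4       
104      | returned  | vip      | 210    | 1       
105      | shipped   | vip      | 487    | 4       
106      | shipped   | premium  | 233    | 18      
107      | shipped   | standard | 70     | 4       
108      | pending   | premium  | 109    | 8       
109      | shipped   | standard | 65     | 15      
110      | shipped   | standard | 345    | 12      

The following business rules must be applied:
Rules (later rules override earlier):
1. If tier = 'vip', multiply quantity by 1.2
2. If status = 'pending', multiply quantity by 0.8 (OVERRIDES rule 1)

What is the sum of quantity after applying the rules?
81.0

Step 1: Rule 2 takes priority for records with status = 'pending'
  - 2 records: 26 × 0.8 = 20.8
Step 2: Rule 1 applies to remaining records with tier = 'vip'
  - 3 records: 6 × 1.2 = 7.2
Step 3: Other records unchanged: 53
Step 4: Final sum = 20.8 + 7.2 + 53 = 81.0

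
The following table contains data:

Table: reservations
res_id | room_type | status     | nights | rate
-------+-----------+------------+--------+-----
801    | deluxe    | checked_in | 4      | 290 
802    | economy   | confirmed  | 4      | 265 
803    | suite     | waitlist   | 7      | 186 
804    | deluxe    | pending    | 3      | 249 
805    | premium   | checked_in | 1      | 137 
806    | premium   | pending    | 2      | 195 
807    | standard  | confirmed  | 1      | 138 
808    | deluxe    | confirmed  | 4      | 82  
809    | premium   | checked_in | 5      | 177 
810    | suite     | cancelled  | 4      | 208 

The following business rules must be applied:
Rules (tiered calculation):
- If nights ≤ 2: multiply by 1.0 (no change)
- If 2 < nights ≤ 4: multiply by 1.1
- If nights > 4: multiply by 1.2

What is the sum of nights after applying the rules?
39.3

Step 1: Tier 1 (nights ≤ 2): 3 records, sum = 4 × 1.0 = 4.0
Step 2: Tier 2 (2 < nights ≤ 4): 5 records, sum = 19 × 1.1 = 20.9
Step 3: Tier 3 (nights > 4): 2 records, sum = 12 × 1.2 = 14.4
Step 4: Final sum = 4.0 + 20.9 + 14.4 = 39.3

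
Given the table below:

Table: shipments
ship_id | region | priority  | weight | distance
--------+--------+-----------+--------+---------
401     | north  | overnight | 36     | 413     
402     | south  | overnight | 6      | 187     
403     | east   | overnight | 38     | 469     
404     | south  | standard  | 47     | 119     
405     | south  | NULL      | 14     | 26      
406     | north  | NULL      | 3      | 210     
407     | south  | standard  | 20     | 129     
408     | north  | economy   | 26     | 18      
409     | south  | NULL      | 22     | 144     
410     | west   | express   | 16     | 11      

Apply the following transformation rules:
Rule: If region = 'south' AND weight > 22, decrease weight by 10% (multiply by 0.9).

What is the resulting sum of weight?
223.3

Step 1: Find records where region = 'south' AND weight > 22
Step 2: 1 records match, summing to 47
Step 3: After multiplier: 47 × 0.9 = 42.3
Step 4: Unaffected records sum: 181
Step 5: Final sum = 42.3 + 181 = 223.3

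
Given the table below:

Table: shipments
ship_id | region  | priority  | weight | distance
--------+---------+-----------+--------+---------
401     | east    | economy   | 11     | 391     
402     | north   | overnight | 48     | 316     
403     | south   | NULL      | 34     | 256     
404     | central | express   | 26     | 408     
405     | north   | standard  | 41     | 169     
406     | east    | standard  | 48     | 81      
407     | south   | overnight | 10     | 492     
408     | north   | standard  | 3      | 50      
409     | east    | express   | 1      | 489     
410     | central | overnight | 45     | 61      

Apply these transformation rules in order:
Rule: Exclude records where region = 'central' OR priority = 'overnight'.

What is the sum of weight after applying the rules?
138

Step 1: Find records where region = 'central' OR priority = 'overnight'
Step 2: 4 records match, summing to 129
Step 3: Original sum: 267
Step 4: Remaining sum = 267 - 129 = 138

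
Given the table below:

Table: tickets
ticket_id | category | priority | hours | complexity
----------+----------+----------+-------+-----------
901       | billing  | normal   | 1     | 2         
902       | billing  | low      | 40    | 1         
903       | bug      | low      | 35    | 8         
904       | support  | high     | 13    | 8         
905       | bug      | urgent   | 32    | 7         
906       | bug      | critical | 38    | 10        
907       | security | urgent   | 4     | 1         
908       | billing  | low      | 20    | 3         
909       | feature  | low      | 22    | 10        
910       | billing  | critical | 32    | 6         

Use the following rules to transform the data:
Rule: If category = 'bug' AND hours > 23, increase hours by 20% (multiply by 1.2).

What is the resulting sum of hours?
258.0

Step 1: Find records where category = 'bug' AND hours > 23
Step 2: 3 records match, summing to 105
Step 3: After multiplier: 105 × 1.2 = 126.0
Step 4: Unaffected records sum: 132
Step 5: Final sum = 126.0 + 132 = 258.0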